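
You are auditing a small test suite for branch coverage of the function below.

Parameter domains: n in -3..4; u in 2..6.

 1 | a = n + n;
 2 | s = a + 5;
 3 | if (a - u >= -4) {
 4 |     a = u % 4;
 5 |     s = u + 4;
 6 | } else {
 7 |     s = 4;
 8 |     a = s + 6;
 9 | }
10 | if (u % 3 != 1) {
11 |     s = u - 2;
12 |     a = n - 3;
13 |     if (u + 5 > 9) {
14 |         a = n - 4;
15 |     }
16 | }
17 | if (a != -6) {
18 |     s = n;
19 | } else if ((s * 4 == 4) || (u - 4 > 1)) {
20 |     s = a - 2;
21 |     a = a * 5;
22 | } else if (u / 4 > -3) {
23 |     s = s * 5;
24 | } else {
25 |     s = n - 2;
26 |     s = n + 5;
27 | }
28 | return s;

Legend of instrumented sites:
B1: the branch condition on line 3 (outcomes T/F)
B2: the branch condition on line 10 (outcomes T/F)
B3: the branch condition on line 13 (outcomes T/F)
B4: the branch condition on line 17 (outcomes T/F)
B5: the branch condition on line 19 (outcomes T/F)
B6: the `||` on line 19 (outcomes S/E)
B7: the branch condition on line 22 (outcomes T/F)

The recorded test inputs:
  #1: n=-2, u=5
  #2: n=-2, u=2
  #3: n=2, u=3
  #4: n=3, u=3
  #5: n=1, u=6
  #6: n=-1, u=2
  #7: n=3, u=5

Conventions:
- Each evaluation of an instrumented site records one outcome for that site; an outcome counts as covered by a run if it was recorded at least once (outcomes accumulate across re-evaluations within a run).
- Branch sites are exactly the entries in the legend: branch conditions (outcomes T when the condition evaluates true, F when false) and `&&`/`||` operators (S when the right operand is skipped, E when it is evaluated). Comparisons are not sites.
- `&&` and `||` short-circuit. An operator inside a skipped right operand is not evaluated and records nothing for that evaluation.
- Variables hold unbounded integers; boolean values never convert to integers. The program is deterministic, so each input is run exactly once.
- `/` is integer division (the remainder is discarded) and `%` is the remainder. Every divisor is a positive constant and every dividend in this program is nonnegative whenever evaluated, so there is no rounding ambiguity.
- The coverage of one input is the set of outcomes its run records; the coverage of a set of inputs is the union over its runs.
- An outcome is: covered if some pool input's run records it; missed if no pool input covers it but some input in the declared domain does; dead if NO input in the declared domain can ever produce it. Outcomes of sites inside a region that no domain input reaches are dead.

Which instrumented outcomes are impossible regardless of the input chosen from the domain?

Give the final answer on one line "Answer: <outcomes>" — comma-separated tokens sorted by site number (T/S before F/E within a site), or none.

checking every outcome against all 40 domain inputs:
  B7=F: never recorded by any domain input -> dead
  reachable outcomes have witnesses, e.g. B1=T (e.g. n=-1, u=2), B1=F (e.g. n=-3, u=2), B2=T (e.g. n=-3, u=2), B2=F (e.g. n=-3, u=4)

Answer: B7=F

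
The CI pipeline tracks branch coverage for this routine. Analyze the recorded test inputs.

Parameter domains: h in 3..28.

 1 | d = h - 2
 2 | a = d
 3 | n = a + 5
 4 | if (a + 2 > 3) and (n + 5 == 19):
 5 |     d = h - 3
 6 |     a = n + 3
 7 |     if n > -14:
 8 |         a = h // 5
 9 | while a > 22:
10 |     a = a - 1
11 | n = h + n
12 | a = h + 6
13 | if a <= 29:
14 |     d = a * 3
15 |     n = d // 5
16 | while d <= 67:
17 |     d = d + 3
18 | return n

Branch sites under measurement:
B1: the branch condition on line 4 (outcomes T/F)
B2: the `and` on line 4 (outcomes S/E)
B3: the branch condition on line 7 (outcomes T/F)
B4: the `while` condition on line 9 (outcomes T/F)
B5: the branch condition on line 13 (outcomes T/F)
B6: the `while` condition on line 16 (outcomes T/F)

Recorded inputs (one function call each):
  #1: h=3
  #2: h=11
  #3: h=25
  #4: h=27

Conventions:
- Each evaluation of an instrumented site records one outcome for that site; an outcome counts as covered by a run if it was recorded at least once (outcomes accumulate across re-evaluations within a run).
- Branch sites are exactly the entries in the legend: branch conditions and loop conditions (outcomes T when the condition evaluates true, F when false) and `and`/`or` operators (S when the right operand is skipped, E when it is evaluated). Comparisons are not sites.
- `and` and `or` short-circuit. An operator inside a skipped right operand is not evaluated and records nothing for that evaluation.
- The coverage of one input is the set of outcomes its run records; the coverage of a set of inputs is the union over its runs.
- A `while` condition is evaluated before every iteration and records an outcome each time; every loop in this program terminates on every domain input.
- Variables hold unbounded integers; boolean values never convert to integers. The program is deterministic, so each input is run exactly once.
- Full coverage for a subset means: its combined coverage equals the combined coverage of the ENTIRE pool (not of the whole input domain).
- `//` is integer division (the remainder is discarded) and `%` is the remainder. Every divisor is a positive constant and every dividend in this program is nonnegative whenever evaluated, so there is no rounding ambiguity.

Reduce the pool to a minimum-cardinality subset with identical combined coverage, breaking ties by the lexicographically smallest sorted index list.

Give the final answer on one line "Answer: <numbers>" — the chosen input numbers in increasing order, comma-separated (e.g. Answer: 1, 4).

#1 (h=3) -> covered: B1=F, B2=S, B4=F, B5=T, B6=T, B6=F
#2 (h=11) -> covered: B1=T, B2=E, B3=T, B4=F, B5=T, B6=T, B6=F
#3 (h=25) -> covered: B1=F, B2=E, B4=T, B4=F, B5=F, B6=T, B6=F
#4 (h=27) -> covered: B1=F, B2=E, B4=T, B4=F, B5=F, B6=T, B6=F
together the pool reaches 11 outcomes: B1=T, B1=F, B2=S, B2=E, B3=T, B4=T, B4=F, B5=T, B5=F, B6=T, B6=F
size 1 is not enough: best union over all size-1 subsets is 7/11
size 2 is not enough: best union over all size-2 subsets is 10/11
size 3: inputs {1, 2, 3} cover all 11 outcomes, and no lexicographically smaller subset of this size does

Answer: 1, 2, 3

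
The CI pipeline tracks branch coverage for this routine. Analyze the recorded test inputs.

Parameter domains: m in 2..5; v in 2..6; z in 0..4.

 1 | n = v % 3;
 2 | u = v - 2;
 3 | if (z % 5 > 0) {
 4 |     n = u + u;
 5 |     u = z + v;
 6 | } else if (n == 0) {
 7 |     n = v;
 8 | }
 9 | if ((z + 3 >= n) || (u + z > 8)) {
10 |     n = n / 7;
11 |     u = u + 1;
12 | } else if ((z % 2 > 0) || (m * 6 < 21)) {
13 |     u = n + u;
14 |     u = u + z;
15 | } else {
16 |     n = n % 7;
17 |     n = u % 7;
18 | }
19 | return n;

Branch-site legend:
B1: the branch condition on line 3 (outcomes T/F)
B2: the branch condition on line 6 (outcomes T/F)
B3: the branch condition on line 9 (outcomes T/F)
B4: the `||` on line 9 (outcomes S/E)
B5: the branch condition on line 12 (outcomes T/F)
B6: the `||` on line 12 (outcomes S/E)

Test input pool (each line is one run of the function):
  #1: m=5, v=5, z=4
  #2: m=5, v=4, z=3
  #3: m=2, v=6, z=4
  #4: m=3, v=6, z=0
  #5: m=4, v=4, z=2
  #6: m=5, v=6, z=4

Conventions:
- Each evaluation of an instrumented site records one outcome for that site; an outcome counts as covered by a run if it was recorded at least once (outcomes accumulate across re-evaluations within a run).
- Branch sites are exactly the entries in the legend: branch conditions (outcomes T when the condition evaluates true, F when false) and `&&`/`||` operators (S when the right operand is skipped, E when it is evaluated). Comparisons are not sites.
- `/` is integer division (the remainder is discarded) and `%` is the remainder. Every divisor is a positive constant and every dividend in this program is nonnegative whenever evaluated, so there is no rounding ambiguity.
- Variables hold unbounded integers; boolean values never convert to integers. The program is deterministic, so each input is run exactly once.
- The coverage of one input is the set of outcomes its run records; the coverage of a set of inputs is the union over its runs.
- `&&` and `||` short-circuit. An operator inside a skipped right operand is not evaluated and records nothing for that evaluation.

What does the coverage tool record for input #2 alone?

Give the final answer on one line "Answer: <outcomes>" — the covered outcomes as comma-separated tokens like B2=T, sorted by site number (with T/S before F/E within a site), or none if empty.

Running input #2 (m=5, v=4, z=3), event by event:
  B1->T, B4->S, B3->T
collecting distinct outcomes: B1=T, B3=T, B4=S

Answer: B1=T, B3=T, B4=S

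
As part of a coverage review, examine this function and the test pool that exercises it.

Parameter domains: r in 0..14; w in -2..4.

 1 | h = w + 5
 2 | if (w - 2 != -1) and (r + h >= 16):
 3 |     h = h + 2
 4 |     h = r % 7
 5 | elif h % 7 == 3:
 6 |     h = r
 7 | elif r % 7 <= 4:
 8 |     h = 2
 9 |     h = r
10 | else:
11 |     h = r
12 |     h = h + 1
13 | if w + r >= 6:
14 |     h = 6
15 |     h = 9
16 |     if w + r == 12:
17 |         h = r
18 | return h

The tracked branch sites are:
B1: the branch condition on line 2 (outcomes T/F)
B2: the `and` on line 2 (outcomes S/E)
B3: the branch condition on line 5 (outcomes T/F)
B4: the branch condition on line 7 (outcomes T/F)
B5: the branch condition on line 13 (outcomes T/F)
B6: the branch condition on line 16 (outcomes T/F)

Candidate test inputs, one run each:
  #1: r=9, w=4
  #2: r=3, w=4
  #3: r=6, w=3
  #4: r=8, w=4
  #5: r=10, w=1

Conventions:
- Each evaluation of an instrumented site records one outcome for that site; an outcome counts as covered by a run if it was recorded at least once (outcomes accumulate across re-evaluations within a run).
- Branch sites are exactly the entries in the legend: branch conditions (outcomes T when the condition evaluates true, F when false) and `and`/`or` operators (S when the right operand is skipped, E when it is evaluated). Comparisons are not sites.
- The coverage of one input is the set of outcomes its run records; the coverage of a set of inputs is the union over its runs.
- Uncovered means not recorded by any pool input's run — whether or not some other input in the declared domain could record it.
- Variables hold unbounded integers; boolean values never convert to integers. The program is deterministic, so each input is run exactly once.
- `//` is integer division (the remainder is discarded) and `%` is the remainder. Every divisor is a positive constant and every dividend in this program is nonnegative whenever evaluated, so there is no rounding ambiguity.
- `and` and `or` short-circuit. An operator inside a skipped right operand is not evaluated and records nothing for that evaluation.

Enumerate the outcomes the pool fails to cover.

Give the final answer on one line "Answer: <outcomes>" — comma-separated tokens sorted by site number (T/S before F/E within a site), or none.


run #1 (r=9, w=4) runs B2->E, B1->T, B5->T, B6->F; records B1=T, B2=E, B5=T, B6=F
run #2 (r=3, w=4) runs B2->E, B1->F, B3->F, B4->T, B5->T, B6->F; records B1=F, B2=E, B3=F, B4=T, B5=T, B6=F
run #3 (r=6, w=3) runs B2->E, B1->F, B3->F, B4->F, B5->T, B6->F; records B1=F, B2=E, B3=F, B4=F, B5=T, B6=F
run #4 (r=8, w=4) runs B2->E, B1->T, B5->T, B6->T; records B1=T, B2=E, B5=T, B6=T
run #5 (r=10, w=1) runs B2->S, B1->F, B3->F, B4->T, B5->T, B6->F; records B1=F, B2=S, B3=F, B4=T, B5=T, B6=F
union over the pool: B1=T, B1=F, B2=S, B2=E, B3=F, B4=T, B4=F, B5=T, B6=T, B6=F
uncovered (2 of 12): B3=T, B5=F
Answer: B3=T, B5=F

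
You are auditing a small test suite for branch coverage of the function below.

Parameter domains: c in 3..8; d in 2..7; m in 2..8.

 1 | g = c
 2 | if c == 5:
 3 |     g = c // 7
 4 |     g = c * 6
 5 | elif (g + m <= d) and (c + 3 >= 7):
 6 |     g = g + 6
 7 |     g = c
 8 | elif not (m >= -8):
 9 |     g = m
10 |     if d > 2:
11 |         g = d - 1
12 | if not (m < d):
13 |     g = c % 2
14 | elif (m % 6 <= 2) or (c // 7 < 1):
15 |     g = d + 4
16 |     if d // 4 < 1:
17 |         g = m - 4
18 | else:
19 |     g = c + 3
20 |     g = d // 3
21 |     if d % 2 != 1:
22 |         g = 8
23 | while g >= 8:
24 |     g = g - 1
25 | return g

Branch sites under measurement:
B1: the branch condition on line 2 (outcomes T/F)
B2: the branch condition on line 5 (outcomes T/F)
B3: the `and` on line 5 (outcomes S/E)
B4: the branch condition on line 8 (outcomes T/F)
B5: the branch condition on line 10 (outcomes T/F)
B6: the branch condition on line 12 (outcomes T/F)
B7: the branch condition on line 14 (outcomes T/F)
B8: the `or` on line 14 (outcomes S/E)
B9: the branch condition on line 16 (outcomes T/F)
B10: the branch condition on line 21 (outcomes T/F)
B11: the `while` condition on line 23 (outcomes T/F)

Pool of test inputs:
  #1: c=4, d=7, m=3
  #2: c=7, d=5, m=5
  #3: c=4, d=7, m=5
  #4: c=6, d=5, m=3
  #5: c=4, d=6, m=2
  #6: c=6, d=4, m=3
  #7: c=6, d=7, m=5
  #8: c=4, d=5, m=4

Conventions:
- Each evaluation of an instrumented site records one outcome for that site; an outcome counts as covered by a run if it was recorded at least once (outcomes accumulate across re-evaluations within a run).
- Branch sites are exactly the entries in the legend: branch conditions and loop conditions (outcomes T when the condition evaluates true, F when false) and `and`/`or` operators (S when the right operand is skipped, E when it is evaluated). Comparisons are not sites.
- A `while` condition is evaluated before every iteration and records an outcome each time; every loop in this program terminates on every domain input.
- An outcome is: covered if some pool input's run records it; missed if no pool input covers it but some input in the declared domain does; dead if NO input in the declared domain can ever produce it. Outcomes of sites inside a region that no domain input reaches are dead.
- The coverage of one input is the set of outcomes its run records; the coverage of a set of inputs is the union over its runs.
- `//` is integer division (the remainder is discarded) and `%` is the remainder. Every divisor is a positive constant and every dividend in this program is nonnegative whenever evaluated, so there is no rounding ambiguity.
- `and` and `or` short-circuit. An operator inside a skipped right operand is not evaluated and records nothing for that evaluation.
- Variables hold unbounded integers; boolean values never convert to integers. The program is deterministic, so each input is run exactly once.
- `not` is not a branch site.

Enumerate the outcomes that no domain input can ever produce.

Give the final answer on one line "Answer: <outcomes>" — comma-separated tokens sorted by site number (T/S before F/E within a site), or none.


exhaustive pass over the 252-input domain:
  B4=T: zero occurrences over every domain input -> dead
  B5=T: zero occurrences over every domain input -> dead
  B5=F: zero occurrences over every domain input -> dead
  reachable outcomes have witnesses, e.g. B1=T (e.g. c=5, d=2, m=2), B1=F (e.g. c=3, d=2, m=2), B2=T (e.g. c=4, d=6, m=2), B2=F (e.g. c=3, d=2, m=2)
Answer: B4=T, B5=T, B5=F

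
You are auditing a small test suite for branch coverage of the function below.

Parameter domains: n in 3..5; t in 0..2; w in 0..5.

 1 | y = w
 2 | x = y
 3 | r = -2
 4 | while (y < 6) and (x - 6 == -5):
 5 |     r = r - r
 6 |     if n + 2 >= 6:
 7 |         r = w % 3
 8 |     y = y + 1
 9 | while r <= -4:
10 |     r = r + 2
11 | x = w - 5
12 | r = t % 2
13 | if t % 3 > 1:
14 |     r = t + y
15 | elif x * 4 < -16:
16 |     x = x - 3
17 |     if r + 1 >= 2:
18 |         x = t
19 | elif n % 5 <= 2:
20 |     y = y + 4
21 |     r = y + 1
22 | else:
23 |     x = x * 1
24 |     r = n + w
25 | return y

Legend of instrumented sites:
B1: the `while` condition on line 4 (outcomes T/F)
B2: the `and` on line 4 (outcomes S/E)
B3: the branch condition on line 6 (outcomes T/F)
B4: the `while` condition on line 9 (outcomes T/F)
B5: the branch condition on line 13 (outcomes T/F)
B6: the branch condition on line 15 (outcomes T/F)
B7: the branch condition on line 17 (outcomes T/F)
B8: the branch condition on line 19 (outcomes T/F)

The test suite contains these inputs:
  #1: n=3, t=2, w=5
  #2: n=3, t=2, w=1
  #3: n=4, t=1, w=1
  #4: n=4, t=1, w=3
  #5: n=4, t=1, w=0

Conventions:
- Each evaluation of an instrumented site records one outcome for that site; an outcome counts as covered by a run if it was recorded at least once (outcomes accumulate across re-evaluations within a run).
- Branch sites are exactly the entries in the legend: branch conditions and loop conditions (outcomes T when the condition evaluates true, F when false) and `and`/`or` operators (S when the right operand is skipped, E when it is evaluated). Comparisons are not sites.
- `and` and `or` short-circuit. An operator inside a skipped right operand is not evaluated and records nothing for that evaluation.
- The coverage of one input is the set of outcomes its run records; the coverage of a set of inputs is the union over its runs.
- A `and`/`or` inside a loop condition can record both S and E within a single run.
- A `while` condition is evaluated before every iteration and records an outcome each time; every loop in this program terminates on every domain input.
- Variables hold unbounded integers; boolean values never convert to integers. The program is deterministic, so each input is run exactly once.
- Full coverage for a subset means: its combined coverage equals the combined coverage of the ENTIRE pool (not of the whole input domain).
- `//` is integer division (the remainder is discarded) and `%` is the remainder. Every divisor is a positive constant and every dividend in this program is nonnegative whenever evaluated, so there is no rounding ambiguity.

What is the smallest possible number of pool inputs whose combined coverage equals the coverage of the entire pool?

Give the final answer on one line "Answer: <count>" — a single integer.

input #1, n=3, t=2, w=5: outcomes B1=F, B2=E, B4=F, B5=T
input #2, n=3, t=2, w=1: outcomes B1=T, B1=F, B2=S, B2=E, B3=F, B4=F, B5=T
input #3, n=4, t=1, w=1: outcomes B1=T, B1=F, B2=S, B2=E, B3=T, B4=F, B5=F, B6=F, B8=F
input #4, n=4, t=1, w=3: outcomes B1=F, B2=E, B4=F, B5=F, B6=F, B8=F
input #5, n=4, t=1, w=0: outcomes B1=F, B2=E, B4=F, B5=F, B6=T, B7=T
union over all inputs: B1=T, B1=F, B2=S, B2=E, B3=T, B3=F, B4=F, B5=T, B5=F, B6=T, B6=F, B7=T, B8=F (13 outcomes)
no size-1 subset reaches all 13 outcomes (best union: 9/13)
no size-2 subset reaches all 13 outcomes (best union: 11/13)
at size 3, {2, 3, 5} reaches all 13 outcomes; every lexicographically earlier size-3 subset fails

Answer: 3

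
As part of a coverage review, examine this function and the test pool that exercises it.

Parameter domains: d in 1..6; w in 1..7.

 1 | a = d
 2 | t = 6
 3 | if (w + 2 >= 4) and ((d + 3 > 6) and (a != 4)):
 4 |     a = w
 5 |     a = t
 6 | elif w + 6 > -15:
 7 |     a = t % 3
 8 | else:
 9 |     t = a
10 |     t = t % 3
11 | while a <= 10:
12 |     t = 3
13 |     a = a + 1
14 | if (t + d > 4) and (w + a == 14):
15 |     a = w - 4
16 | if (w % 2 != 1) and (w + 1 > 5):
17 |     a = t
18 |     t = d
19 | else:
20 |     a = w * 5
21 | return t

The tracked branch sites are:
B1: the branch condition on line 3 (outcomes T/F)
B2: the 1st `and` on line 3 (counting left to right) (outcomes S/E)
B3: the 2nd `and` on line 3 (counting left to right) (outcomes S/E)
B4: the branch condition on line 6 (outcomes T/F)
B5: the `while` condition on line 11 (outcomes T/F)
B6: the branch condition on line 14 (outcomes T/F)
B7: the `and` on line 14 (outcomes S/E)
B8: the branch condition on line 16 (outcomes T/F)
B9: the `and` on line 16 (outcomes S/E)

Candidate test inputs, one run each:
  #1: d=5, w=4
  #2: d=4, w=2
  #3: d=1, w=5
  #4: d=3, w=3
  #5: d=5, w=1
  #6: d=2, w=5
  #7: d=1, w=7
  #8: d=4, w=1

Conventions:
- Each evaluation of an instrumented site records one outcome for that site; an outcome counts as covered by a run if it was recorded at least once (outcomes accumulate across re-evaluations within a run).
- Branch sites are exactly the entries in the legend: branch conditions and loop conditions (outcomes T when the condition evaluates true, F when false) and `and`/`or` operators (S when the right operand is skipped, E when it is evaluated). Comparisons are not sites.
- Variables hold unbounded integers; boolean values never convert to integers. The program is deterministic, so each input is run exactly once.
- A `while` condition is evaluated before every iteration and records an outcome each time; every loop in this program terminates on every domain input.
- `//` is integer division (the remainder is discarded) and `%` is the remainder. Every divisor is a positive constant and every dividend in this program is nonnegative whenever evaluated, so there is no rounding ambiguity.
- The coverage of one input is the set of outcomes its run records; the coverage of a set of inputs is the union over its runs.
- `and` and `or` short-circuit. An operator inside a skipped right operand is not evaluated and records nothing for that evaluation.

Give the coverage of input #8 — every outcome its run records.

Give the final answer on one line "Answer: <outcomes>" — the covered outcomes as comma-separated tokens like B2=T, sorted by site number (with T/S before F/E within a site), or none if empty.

Tracing the run of input #8 (d=4, w=1):
  B2->S, B1->F, B4->T, B5->T, B5->T, B5->T, B5->T, B5->T, B5->T, B5->T
  B5->T, B5->T, B5->T, B5->T, B5->F, B7->E, B6->F, B9->S, B8->F
collecting distinct outcomes: B1=F, B2=S, B4=T, B5=T, B5=F, B6=F, B7=E, B8=F, B9=S

Answer: B1=F, B2=S, B4=T, B5=T, B5=F, B6=F, B7=E, B8=F, B9=S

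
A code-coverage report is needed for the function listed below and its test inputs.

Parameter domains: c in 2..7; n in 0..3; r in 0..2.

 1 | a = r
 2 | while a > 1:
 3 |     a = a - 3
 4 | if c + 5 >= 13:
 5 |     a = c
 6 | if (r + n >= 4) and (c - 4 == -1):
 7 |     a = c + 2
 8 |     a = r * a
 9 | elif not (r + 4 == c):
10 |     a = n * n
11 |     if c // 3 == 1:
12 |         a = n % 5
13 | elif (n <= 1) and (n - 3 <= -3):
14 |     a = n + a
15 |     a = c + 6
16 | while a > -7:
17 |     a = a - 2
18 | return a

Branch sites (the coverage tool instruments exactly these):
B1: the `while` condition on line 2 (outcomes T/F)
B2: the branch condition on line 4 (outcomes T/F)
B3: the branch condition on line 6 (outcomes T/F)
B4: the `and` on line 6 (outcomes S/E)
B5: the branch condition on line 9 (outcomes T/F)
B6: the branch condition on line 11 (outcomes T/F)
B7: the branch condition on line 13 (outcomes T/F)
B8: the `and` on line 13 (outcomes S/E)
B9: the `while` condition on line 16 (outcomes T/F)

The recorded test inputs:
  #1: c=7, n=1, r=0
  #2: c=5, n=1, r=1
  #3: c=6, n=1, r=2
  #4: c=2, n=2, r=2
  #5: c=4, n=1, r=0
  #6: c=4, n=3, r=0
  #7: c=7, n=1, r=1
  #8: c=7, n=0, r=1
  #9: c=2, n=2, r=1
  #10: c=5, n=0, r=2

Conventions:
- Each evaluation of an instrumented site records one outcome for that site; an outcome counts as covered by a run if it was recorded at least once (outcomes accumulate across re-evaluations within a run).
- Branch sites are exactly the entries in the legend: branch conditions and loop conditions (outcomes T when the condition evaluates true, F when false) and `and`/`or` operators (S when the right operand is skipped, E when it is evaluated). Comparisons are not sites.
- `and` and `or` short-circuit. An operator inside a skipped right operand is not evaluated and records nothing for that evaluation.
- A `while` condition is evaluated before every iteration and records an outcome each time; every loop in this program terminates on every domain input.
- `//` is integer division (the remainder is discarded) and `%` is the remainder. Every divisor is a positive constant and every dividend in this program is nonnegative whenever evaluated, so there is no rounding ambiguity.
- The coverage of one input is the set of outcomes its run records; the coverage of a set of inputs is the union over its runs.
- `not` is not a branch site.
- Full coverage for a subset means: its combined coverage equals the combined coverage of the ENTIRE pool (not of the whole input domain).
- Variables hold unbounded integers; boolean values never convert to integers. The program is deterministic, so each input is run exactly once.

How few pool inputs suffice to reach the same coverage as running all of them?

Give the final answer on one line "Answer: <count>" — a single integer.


input #1, c=7, n=1, r=0: events B1->F, B2->F, B4->S, B3->F, B5->T, B6->F, B9->T, B9->T, B9->T, B9->T, B9->F; outcomes B1=F, B2=F, B3=F, B4=S, B5=T, B6=F, B9=T, B9=F
input #2, c=5, n=1, r=1: events B1->F, B2->F, B4->S, B3->F, B5->F, B8->E, B7->F, B9->T, B9->T, B9->T, B9->T, B9->F; outcomes B1=F, B2=F, B3=F, B4=S, B5=F, B7=F, B8=E, B9=T, B9=F
input #3, c=6, n=1, r=2: events B1->T, B1->F, B2->F, B4->S, B3->F, B5->F, B8->E, B7->F, B9->T, B9->T, B9->T, B9->F; outcomes B1=T, B1=F, B2=F, B3=F, B4=S, B5=F, B7=F, B8=E, B9=T, B9=F
input #4, c=2, n=2, r=2: events B1->T, B1->F, B2->F, B4->E, B3->F, B5->T, B6->F, B9->T, B9->T, B9->T, B9->T, B9->T, B9->T, B9->F; outcomes B1=T, B1=F, B2=F, B3=F, B4=E, B5=T, B6=F, B9=T, B9=F
input #5, c=4, n=1, r=0: events B1->F, B2->F, B4->S, B3->F, B5->F, B8->E, B7->F, B9->T, B9->T, B9->T, B9->T, B9->F; outcomes B1=F, B2=F, B3=F, B4=S, B5=F, B7=F, B8=E, B9=T, B9=F
input #6, c=4, n=3, r=0: events B1->F, B2->F, B4->S, B3->F, B5->F, B8->S, B7->F, B9->T, B9->T, B9->T, B9->T, B9->F; outcomes B1=F, B2=F, B3=F, B4=S, B5=F, B7=F, B8=S, B9=T, B9=F
input #7, c=7, n=1, r=1: events B1->F, B2->F, B4->S, B3->F, B5->T, B6->F, B9->T, B9->T, B9->T, B9->T, B9->F; outcomes B1=F, B2=F, B3=F, B4=S, B5=T, B6=F, B9=T, B9=F
input #8, c=7, n=0, r=1: events B1->F, B2->F, B4->S, B3->F, B5->T, B6->F, B9->T, B9->T, B9->T, B9->T, B9->F; outcomes B1=F, B2=F, B3=F, B4=S, B5=T, B6=F, B9=T, B9=F
input #9, c=2, n=2, r=1: events B1->F, B2->F, B4->S, B3->F, B5->T, B6->F, B9->T, B9->T, B9->T, B9->T, B9->T, B9->T, B9->F; outcomes B1=F, B2=F, B3=F, B4=S, B5=T, B6=F, B9=T, B9=F
input #10, c=5, n=0, r=2: events B1->T, B1->F, B2->F, B4->S, B3->F, B5->T, B6->T, B9->T, B9->T, B9->T, B9->T, B9->F; outcomes B1=T, B1=F, B2=F, B3=F, B4=S, B5=T, B6=T, B9=T, B9=F
union over all inputs: B1=T, B1=F, B2=F, B3=F, B4=S, B4=E, B5=T, B5=F, B6=T, B6=F, B7=F, B8=S, B8=E, B9=T, B9=F (15 outcomes)
checked all size-1 subsets: none covers 15 outcomes (max 10/15)
checked all size-2 subsets: none covers 15 outcomes (max 13/15)
checked all size-3 subsets: none covers 15 outcomes (max 14/15)
size 4: inputs {2, 4, 6, 10} cover all 15 outcomes, and no lexicographically smaller subset of this size does
Answer: 4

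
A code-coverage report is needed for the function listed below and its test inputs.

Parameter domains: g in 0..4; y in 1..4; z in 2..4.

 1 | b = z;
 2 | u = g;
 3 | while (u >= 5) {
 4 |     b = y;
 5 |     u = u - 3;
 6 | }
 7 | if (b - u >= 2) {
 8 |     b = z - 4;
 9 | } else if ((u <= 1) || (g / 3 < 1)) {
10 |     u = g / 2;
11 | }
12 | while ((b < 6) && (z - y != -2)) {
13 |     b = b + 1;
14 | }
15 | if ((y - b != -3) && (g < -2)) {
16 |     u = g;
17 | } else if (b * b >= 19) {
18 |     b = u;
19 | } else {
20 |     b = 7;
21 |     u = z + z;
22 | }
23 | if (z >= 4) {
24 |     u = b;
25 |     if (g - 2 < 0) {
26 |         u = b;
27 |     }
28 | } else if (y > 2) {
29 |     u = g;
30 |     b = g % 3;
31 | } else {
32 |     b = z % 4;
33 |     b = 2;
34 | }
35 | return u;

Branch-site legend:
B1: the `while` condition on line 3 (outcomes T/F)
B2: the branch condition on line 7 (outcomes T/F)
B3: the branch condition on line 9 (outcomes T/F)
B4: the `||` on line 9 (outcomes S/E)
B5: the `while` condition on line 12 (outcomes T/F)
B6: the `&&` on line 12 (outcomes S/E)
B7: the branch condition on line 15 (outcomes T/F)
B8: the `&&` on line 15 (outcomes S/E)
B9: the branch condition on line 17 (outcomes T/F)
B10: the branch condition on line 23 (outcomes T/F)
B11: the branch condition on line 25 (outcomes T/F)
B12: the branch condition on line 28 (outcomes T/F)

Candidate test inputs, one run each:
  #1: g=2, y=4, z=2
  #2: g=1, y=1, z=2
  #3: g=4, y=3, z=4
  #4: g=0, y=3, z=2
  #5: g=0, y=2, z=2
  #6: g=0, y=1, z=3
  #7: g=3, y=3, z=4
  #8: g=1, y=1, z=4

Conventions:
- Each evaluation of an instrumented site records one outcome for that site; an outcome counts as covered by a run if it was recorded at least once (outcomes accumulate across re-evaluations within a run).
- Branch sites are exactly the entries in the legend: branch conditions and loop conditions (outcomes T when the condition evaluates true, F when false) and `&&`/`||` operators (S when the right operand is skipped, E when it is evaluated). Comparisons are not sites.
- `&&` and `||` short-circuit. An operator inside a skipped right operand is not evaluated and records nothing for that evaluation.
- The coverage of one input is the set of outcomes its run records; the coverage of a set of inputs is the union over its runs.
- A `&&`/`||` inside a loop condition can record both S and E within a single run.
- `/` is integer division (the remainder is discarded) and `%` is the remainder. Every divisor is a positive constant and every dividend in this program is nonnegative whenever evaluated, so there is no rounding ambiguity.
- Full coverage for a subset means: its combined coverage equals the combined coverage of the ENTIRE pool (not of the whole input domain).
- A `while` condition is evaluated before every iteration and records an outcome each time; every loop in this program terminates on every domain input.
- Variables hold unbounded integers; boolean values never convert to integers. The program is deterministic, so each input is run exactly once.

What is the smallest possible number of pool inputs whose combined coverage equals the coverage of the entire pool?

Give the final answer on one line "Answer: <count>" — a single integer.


test 1 (g=2, y=4, z=2) fires B1->F, B2->F, B4->E, B3->T, B6->E, B5->F, B8->E, B7->F, B9->F, B10->F, B12->T; hits B1=F, B2=F, B3=T, B4=E, B5=F, B6=E, B7=F, B8=E, B9=F, B10=F, B12=T
test 2 (g=1, y=1, z=2) fires B1->F, B2->F, B4->S, B3->T, B6->E, B5->T, B6->E, B5->T, B6->E, B5->T, B6->E, B5->T, B6->S, B5->F, ...; hits B1=F, B2=F, B3=T, B4=S, B5=T, B5=F, B6=S, B6=E, B7=F, B8=E, B9=T, B10=F, B12=F
test 3 (g=4, y=3, z=4) fires B1->F, B2->F, B4->E, B3->F, B6->E, B5->T, B6->E, B5->T, B6->S, B5->F, B8->S, B7->F, B9->T, B10->T, ...; hits B1=F, B2=F, B3=F, B4=E, B5=T, B5=F, B6=S, B6=E, B7=F, B8=S, B9=T, B10=T, B11=F
test 4 (g=0, y=3, z=2) fires B1->F, B2->T, B6->E, B5->T, B6->E, B5->T, B6->E, B5->T, B6->E, B5->T, B6->E, B5->T, B6->E, B5->T, ...; hits B1=F, B2=T, B5=T, B5=F, B6=S, B6=E, B7=F, B8=S, B9=T, B10=F, B12=T
test 5 (g=0, y=2, z=2) fires B1->F, B2->T, B6->E, B5->T, B6->E, B5->T, B6->E, B5->T, B6->E, B5->T, B6->E, B5->T, B6->E, B5->T, ...; hits B1=F, B2=T, B5=T, B5=F, B6=S, B6=E, B7=F, B8=E, B9=T, B10=F, B12=F
test 6 (g=0, y=1, z=3) fires B1->F, B2->T, B6->E, B5->T, B6->E, B5->T, B6->E, B5->T, B6->E, B5->T, B6->E, B5->T, B6->E, B5->T, ...; hits B1=F, B2=T, B5=T, B5=F, B6=S, B6=E, B7=F, B8=E, B9=T, B10=F, B12=F
test 7 (g=3, y=3, z=4) fires B1->F, B2->F, B4->E, B3->F, B6->E, B5->T, B6->E, B5->T, B6->S, B5->F, B8->S, B7->F, B9->T, B10->T, ...; hits B1=F, B2=F, B3=F, B4=E, B5=T, B5=F, B6=S, B6=E, B7=F, B8=S, B9=T, B10=T, B11=F
test 8 (g=1, y=1, z=4) fires B1->F, B2->T, B6->E, B5->T, B6->E, B5->T, B6->E, B5->T, B6->E, B5->T, B6->E, B5->T, B6->E, B5->T, ...; hits B1=F, B2=T, B5=T, B5=F, B6=S, B6=E, B7=F, B8=E, B9=T, B10=T, B11=T
union over all inputs: B1=F, B2=T, B2=F, B3=T, B3=F, B4=S, B4=E, B5=T, B5=F, B6=S, B6=E, B7=F, B8=S, B8=E, B9=T, B9=F, B10=T, B10=F, B11=T, B11=F, B12=T, B12=F (22 outcomes)
no size-1 subset reaches all 22 outcomes (best union: 13/22)
no size-2 subset reaches all 22 outcomes (best union: 18/22)
no size-3 subset reaches all 22 outcomes (best union: 20/22)
size 4: inputs {1, 2, 3, 8} cover all 22 outcomes, and no lexicographically smaller subset of this size does
Answer: 4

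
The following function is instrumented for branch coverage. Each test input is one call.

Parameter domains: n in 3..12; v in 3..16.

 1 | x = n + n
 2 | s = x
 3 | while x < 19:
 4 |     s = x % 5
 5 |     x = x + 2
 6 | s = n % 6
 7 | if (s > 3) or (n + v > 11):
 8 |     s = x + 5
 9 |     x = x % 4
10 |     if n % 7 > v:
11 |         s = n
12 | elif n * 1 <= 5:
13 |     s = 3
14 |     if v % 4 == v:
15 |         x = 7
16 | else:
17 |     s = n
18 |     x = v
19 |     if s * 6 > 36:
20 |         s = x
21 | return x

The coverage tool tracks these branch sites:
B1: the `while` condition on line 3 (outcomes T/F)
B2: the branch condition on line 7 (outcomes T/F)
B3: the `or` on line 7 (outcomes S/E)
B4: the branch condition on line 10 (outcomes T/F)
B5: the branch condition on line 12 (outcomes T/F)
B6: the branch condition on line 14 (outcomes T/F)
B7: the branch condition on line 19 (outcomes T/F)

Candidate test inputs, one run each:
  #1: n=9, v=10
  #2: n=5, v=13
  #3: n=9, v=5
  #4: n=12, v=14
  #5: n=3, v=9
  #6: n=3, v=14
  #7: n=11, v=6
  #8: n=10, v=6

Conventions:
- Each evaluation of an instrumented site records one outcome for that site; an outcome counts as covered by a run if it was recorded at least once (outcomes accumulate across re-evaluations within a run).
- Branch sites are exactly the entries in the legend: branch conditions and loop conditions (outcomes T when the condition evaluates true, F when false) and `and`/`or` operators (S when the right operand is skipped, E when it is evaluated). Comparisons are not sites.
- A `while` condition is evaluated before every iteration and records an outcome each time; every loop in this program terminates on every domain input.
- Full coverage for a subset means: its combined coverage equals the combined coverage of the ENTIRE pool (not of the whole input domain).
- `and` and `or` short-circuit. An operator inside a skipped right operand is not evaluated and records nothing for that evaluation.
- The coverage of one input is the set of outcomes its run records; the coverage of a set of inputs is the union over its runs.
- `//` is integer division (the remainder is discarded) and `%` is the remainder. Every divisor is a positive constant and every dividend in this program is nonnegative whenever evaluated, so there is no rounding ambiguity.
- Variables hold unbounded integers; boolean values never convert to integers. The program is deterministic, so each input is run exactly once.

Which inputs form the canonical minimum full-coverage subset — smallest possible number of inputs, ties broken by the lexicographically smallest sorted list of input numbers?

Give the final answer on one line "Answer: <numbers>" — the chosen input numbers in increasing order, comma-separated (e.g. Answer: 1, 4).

test 1 (n=9, v=10) fires B1->T, B1->F, B3->E, B2->T, B4->F; hits B1=T, B1=F, B2=T, B3=E, B4=F
test 2 (n=5, v=13) fires B1->T, B1->T, B1->T, B1->T, B1->T, B1->F, B3->S, B2->T, B4->F; hits B1=T, B1=F, B2=T, B3=S, B4=F
test 3 (n=9, v=5) fires B1->T, B1->F, B3->E, B2->T, B4->F; hits B1=T, B1=F, B2=T, B3=E, B4=F
test 4 (n=12, v=14) fires B1->F, B3->E, B2->T, B4->F; hits B1=F, B2=T, B3=E, B4=F
test 5 (n=3, v=9) fires B1->T, B1->T, B1->T, B1->T, B1->T, B1->T, B1->T, B1->F, B3->E, B2->T, B4->F; hits B1=T, B1=F, B2=T, B3=E, B4=F
test 6 (n=3, v=14) fires B1->T, B1->T, B1->T, B1->T, B1->T, B1->T, B1->T, B1->F, B3->E, B2->T, B4->F; hits B1=T, B1=F, B2=T, B3=E, B4=F
test 7 (n=11, v=6) fires B1->F, B3->S, B2->T, B4->F; hits B1=F, B2=T, B3=S, B4=F
test 8 (n=10, v=6) fires B1->F, B3->S, B2->T, B4->F; hits B1=F, B2=T, B3=S, B4=F
the full pool covers 6 outcomes: B1=T, B1=F, B2=T, B3=S, B3=E, B4=F
size 1 is not enough: best union over all size-1 subsets is 5/6
at size 2, {1, 2} reaches all 6 outcomes; every lexicographically earlier size-2 subset fails

Answer: 1, 2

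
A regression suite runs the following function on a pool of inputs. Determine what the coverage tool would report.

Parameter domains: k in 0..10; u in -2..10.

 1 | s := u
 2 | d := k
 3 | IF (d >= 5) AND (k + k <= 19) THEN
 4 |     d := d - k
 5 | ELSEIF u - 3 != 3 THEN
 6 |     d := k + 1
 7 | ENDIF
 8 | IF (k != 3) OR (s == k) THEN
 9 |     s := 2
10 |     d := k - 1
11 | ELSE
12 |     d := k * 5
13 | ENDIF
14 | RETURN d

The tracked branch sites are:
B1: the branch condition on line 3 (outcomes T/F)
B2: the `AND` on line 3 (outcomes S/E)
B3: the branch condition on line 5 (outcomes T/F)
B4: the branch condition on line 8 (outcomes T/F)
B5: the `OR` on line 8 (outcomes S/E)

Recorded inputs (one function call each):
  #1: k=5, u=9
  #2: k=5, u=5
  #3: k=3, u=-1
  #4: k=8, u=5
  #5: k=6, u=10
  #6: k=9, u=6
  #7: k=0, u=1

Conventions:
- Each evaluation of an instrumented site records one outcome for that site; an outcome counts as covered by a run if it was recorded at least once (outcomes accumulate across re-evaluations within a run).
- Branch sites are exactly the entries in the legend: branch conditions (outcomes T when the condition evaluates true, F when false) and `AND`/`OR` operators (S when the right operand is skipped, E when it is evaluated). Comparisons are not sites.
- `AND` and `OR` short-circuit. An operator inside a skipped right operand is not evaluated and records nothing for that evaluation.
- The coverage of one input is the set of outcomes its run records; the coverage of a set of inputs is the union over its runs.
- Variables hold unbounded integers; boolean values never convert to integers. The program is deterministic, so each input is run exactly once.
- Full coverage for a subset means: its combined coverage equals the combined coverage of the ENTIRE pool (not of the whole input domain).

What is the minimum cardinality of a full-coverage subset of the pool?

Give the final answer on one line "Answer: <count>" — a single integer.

input #1 (k=5, u=9): events B2->E, B1->T, B5->S, B4->T; covers B1=T, B2=E, B4=T, B5=S
input #2 (k=5, u=5): events B2->E, B1->T, B5->S, B4->T; covers B1=T, B2=E, B4=T, B5=S
input #3 (k=3, u=-1): events B2->S, B1->F, B3->T, B5->E, B4->F; covers B1=F, B2=S, B3=T, B4=F, B5=E
input #4 (k=8, u=5): events B2->E, B1->T, B5->S, B4->T; covers B1=T, B2=E, B4=T, B5=S
input #5 (k=6, u=10): events B2->E, B1->T, B5->S, B4->T; covers B1=T, B2=E, B4=T, B5=S
input #6 (k=9, u=6): events B2->E, B1->T, B5->S, B4->T; covers B1=T, B2=E, B4=T, B5=S
input #7 (k=0, u=1): events B2->S, B1->F, B3->T, B5->S, B4->T; covers B1=F, B2=S, B3=T, B4=T, B5=S
together the pool reaches 9 outcomes: B1=T, B1=F, B2=S, B2=E, B3=T, B4=T, B4=F, B5=S, B5=E
checked all size-1 subsets: none covers 9 outcomes (max 5/9)
the canonical winner is {1, 3}: size 2, full 9-outcome coverage, earliest index list among size-2 covers

Answer: 2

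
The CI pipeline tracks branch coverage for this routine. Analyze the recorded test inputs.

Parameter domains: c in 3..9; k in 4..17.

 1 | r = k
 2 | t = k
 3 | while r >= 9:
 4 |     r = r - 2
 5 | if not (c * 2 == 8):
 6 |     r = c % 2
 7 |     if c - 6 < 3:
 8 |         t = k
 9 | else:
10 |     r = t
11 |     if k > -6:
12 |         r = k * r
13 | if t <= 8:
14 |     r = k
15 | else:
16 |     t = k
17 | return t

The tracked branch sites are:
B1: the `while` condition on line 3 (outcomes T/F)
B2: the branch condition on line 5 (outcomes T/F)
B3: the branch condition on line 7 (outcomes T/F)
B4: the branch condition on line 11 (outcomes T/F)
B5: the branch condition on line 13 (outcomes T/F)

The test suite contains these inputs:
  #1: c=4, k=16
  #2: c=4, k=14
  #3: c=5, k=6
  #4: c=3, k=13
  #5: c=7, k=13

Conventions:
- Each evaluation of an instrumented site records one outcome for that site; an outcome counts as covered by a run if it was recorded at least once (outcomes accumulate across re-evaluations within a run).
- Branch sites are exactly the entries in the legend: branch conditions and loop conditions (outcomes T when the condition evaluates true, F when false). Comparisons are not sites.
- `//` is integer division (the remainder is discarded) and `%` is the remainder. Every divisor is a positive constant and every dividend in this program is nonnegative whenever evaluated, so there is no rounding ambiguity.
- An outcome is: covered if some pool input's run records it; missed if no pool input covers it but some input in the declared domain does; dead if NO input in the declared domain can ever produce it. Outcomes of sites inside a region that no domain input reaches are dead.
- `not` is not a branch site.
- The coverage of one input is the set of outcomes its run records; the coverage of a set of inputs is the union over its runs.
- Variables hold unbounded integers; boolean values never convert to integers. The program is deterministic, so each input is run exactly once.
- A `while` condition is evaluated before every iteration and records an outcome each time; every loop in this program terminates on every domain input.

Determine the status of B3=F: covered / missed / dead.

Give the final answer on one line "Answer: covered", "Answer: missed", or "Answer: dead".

no pool input records B3=F
but domain input (c=9, k=4) does record it -> reachable, so missed

Answer: missed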